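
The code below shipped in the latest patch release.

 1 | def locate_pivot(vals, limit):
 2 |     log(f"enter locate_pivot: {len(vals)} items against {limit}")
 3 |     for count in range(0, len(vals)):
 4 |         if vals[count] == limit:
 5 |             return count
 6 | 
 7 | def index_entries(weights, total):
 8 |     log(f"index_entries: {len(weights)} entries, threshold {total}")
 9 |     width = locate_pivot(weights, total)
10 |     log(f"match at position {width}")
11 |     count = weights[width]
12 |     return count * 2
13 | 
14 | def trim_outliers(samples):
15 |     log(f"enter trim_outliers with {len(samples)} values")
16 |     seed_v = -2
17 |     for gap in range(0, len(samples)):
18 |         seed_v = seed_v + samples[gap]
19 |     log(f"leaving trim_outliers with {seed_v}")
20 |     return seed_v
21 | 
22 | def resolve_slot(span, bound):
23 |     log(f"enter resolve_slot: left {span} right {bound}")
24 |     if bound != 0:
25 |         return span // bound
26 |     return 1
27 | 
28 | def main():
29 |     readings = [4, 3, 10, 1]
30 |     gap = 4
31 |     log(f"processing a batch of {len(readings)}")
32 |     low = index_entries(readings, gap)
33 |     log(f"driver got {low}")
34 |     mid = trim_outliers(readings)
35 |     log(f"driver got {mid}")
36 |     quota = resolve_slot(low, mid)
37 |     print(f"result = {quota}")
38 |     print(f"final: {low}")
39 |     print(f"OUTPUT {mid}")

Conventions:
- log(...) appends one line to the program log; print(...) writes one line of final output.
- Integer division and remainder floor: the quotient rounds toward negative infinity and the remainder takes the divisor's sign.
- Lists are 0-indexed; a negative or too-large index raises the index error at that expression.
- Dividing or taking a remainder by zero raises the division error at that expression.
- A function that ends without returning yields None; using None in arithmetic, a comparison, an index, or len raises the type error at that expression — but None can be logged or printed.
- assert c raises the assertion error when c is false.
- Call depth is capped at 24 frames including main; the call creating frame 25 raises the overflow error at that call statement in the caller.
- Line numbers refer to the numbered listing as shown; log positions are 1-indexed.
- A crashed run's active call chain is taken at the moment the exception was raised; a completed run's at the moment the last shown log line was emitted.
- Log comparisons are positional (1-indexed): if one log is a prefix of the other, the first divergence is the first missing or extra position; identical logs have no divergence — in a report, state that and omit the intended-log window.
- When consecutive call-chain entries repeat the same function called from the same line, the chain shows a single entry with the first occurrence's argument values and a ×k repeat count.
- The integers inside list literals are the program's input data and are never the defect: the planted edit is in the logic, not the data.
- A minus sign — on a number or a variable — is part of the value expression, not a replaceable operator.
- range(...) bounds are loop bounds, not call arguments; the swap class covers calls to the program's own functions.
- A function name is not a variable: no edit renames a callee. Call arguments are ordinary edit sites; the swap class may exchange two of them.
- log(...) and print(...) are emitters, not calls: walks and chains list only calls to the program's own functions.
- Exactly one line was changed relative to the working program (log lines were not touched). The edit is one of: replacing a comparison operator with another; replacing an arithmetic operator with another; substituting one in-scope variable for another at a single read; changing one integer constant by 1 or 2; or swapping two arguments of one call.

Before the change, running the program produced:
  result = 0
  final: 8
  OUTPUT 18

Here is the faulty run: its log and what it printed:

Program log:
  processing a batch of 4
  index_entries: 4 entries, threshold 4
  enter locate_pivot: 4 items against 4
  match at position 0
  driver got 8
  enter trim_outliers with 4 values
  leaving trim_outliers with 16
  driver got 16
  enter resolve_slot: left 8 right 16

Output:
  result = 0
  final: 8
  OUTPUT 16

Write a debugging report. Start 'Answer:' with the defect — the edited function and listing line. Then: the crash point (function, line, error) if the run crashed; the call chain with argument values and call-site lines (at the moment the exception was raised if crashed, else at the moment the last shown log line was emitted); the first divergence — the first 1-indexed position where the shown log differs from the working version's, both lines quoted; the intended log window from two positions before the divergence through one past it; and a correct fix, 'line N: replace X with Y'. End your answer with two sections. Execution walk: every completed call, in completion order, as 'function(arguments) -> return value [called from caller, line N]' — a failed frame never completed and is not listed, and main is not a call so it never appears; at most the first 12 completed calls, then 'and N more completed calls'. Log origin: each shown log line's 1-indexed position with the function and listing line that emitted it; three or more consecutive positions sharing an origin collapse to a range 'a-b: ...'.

Answer: the defect is in trim_outliers at line 16.
Key observation: The log first diverges at position 7: the faulty run prints 'leaving trim_outliers with 16' where the working version prints 'leaving trim_outliers with 18'.
Call chain: main -> resolve_slot(8, 16) (called at line 36).
First divergence: at position 7 the run shows 'leaving trim_outliers with 16' where the working version logs 'leaving trim_outliers with 18'.
Intended log window:
  5: driver got 8
  6: enter trim_outliers with 4 values
  7: leaving trim_outliers with 18
  8: driver got 18
Execution walk:
  locate_pivot([4, 3, 10, 1], 4) -> 0  [called from index_entries, line 9]
  index_entries([4, 3, 10, 1], 4) -> 8  [called from main, line 32]
  trim_outliers([4, 3, 10, 1]) -> 16  [called from main, line 34]
  resolve_slot(8, 16) -> 0  [called from main, line 36]
Log origin:
  1: logged in main at line 31
  2: logged in index_entries at line 8
  3: logged in locate_pivot at line 2
  4: logged in index_entries at line 10
  5: logged in main at line 33
  6: logged in trim_outliers at line 15
  7: logged in trim_outliers at line 19
  8: logged in main at line 35
  9: logged in resolve_slot at line 23
A correct fix: line 16: replace `-2` with `0`.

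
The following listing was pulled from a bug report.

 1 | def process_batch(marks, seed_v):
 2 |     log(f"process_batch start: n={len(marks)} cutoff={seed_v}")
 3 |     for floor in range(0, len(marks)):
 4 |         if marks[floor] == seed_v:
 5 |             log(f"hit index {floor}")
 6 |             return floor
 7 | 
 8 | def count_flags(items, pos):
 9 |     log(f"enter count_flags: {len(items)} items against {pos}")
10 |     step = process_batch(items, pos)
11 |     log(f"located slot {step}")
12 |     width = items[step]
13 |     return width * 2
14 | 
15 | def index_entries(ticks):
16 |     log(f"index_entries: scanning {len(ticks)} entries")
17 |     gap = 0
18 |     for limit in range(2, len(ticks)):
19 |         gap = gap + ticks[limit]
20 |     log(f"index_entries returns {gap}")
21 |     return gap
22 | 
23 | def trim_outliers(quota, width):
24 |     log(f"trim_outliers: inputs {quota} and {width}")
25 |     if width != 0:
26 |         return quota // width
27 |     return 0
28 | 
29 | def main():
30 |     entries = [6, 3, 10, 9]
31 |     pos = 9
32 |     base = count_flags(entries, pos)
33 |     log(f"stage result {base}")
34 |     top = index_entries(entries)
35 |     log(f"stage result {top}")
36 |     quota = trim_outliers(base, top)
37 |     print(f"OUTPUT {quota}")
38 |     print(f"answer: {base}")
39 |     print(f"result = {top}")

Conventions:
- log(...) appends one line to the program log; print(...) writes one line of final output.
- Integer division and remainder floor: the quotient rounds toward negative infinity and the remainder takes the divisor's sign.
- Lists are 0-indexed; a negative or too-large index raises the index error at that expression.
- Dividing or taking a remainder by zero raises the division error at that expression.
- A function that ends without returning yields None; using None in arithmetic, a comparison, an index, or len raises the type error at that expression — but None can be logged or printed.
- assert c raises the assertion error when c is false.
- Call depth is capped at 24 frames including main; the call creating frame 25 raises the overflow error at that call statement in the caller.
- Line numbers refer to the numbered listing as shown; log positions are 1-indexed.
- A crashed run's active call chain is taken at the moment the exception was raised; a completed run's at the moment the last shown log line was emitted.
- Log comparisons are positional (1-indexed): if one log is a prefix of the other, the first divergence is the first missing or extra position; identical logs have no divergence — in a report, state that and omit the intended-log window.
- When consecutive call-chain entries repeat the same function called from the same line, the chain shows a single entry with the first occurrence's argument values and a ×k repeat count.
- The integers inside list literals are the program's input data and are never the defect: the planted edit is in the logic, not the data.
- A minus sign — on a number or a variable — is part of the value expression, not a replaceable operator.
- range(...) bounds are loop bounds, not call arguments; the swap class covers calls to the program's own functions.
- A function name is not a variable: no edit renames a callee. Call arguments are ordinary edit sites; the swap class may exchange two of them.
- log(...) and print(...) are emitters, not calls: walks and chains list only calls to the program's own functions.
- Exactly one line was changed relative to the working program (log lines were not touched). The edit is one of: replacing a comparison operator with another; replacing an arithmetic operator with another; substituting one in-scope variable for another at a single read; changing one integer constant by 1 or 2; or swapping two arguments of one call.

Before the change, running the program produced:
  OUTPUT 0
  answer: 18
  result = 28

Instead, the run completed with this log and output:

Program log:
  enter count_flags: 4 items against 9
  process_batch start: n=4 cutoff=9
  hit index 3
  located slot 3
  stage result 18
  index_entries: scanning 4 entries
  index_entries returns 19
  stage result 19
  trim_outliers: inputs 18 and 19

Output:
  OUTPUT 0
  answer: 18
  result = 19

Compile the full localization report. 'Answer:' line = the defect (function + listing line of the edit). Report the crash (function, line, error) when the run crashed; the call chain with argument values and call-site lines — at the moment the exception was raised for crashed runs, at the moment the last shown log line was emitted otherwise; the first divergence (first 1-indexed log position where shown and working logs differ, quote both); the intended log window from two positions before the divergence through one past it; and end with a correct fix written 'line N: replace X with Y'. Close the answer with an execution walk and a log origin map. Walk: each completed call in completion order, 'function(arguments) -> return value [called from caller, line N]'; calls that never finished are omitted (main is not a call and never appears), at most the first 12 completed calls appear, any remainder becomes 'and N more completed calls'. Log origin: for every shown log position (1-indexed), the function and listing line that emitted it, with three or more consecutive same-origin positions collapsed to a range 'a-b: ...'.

Answer: the defect is in index_entries at line 18.
Key observation: Everything matches until log position 7, which reads 'index_entries returns 19' in place of 'index_entries returns 28'.
Call chain: main -> trim_outliers(18, 19) (called at line 36).
First divergence: position 7; shown 'index_entries returns 19' vs intended 'index_entries returns 28'.
Intended log window:
  5: stage result 18
  6: index_entries: scanning 4 entries
  7: index_entries returns 28
  8: stage result 28
Execution walk:
  process_batch([6, 3, 10, 9], 9) -> 3  [called from count_flags, line 10]
  count_flags([6, 3, 10, 9], 9) -> 18  [called from main, line 32]
  index_entries([6, 3, 10, 9]) -> 19  [called from main, line 34]
  trim_outliers(18, 19) -> 0  [called from main, line 36]
Log origins:
  1: emitted by count_flags (line 9)
  2: emitted by process_batch (line 2)
  3: emitted by process_batch (line 5)
  4: emitted by count_flags (line 11)
  5: emitted by main (line 33)
  6: emitted by index_entries (line 16)
  7: emitted by index_entries (line 20)
  8: emitted by main (line 35)
  9: emitted by trim_outliers (line 24)
A correct fix: line 18: replace `2` with `0`.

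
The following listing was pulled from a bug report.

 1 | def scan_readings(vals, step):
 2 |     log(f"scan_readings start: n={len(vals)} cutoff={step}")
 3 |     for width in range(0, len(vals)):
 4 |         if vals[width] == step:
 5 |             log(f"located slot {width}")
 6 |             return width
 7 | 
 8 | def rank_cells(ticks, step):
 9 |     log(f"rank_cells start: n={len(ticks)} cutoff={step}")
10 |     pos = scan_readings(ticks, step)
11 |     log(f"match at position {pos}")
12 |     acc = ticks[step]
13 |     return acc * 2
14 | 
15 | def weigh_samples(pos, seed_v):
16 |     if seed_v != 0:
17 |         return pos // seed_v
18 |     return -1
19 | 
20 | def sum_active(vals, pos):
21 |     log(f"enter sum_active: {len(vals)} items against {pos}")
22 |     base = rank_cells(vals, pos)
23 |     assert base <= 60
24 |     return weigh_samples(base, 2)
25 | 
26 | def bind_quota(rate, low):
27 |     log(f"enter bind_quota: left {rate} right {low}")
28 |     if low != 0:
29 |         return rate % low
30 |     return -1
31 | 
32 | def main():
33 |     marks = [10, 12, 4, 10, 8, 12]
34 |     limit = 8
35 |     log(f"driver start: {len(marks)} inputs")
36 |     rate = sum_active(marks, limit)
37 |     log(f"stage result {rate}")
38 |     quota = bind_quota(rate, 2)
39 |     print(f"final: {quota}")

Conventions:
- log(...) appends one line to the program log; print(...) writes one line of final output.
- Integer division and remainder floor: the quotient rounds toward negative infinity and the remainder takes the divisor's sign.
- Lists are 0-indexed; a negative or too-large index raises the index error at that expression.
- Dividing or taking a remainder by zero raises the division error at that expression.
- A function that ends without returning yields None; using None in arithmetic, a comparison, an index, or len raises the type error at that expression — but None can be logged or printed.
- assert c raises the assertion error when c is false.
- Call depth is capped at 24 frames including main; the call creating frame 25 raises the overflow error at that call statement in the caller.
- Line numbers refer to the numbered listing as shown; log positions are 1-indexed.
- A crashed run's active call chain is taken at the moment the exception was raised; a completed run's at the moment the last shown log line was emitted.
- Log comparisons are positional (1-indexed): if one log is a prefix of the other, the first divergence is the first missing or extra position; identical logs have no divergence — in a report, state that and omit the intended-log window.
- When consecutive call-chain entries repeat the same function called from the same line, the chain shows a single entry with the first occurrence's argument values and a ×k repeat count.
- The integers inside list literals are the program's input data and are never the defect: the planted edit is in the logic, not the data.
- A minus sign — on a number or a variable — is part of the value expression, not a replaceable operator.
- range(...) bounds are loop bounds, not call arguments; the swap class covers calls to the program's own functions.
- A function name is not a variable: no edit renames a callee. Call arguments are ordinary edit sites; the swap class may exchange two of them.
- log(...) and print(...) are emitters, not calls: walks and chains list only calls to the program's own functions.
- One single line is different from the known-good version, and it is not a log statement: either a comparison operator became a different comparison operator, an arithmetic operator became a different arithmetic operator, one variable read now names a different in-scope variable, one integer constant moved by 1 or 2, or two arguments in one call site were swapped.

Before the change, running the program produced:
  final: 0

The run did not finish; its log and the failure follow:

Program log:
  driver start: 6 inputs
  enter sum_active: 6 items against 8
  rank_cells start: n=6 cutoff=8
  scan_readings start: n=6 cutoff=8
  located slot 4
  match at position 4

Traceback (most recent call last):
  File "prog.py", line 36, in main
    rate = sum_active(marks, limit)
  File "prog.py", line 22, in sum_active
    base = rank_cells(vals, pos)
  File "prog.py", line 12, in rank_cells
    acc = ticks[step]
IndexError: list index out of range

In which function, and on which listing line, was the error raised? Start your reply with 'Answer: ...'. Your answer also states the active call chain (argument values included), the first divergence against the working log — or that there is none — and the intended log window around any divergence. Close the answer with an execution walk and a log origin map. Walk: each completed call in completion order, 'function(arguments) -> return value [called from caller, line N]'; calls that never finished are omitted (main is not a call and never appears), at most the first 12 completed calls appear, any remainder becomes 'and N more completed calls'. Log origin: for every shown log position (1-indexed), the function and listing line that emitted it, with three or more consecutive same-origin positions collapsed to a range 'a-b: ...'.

Answer: the error was raised in rank_cells, line 12.
The tell: Only 6 log lines were emitted before the run died; the intended continuation was 'stage result 8'.
Call chain: main -> sum_active([10, 12, 4, 10, 8, 12], 8) (called at line 36) -> rank_cells([10, 12, 4, 10, 8, 12], 8) (called at line 22).
First divergence: position 7 — the faulty run's log ends after 6 lines; the working version continues with 'stage result 8'.
Intended log window:
  5: located slot 4
  6: match at position 4
  7: stage result 8
  8: enter bind_quota: left 8 right 2
Execution walk:
  scan_readings([10, 12, 4, 10, 8, 12], 8) -> 4  [called from rank_cells, line 10]
Log origins:
  1: logged in main at line 35
  2: logged in sum_active at line 21
  3: logged in rank_cells at line 9
  4: logged in scan_readings at line 2
  5: logged in scan_readings at line 5
  6: logged in rank_cells at line 11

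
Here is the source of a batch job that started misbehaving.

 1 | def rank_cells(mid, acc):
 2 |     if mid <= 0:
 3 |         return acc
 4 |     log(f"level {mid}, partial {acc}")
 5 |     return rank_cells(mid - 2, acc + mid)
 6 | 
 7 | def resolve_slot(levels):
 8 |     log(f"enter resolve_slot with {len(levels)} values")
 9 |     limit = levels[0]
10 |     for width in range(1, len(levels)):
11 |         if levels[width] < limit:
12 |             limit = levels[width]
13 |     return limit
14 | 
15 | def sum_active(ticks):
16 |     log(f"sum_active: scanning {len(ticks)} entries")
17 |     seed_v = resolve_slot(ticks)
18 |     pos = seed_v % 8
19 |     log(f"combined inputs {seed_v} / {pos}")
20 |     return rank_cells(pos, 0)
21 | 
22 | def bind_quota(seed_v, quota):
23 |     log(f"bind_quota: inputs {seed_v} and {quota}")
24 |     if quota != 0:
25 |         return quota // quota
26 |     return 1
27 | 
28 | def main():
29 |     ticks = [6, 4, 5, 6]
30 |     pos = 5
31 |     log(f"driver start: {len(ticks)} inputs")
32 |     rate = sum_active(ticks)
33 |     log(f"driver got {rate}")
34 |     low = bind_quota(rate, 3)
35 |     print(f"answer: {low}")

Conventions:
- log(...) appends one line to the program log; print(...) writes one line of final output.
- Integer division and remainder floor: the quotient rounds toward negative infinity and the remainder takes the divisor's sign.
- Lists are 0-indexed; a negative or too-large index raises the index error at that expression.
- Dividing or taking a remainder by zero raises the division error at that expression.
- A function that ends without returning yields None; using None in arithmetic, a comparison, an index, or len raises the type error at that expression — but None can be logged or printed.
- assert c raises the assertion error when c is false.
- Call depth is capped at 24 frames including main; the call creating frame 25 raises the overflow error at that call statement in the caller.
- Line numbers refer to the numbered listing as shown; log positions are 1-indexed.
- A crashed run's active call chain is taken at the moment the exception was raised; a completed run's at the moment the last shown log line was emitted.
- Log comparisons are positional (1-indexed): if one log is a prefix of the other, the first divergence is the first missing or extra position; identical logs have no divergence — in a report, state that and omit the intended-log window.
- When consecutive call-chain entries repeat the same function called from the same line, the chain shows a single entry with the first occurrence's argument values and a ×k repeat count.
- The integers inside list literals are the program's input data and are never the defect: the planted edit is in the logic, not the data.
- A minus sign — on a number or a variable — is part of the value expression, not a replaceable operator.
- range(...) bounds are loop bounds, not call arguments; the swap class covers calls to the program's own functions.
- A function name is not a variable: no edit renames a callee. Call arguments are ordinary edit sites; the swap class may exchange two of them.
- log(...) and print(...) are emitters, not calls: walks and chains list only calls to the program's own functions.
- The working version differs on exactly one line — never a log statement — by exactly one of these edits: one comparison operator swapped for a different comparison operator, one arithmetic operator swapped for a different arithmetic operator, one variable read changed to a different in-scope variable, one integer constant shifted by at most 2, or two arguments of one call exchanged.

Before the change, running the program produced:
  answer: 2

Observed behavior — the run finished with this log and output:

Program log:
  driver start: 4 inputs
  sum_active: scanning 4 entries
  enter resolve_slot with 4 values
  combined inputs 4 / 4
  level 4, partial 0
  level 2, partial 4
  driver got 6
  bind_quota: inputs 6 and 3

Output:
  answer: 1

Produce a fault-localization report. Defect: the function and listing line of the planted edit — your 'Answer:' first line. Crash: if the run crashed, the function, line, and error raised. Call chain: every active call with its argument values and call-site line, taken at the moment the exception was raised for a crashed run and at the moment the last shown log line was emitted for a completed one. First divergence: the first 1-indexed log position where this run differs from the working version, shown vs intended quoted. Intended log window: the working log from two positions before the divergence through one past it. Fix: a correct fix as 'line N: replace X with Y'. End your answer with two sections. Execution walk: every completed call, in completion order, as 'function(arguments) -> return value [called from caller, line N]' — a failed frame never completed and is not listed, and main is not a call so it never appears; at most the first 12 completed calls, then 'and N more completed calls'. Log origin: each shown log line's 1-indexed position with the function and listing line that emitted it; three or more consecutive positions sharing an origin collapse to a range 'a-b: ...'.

Answer: the defect is in bind_quota at line 25.
The tell: Nothing in the log betrays the bug — only the output does.
Call chain: main -> bind_quota(6, 3) (called at line 34).
First divergence: there is none — every log position agrees.
Execution walk:
  resolve_slot([6, 4, 5, 6]) -> 4  [called from sum_active, line 17]
  rank_cells(0, 6) -> 6  [called from rank_cells, line 5]
  rank_cells(2, 4) -> 6  [called from rank_cells, line 5]
  rank_cells(4, 0) -> 6  [called from sum_active, line 20]
  sum_active([6, 4, 5, 6]) -> 6  [called from main, line 32]
  bind_quota(6, 3) -> 1  [called from main, line 34]
Log origins:
  1: emitted by main (line 31)
  2: emitted by sum_active (line 16)
  3: emitted by resolve_slot (line 8)
  4: emitted by sum_active (line 19)
  5: emitted by rank_cells (line 4)
  6: emitted by rank_cells (line 4)
  7: emitted by main (line 33)
  8: emitted by bind_quota (line 23)
A correct fix: line 25: replace `quota // quota` with `seed_v // quota`.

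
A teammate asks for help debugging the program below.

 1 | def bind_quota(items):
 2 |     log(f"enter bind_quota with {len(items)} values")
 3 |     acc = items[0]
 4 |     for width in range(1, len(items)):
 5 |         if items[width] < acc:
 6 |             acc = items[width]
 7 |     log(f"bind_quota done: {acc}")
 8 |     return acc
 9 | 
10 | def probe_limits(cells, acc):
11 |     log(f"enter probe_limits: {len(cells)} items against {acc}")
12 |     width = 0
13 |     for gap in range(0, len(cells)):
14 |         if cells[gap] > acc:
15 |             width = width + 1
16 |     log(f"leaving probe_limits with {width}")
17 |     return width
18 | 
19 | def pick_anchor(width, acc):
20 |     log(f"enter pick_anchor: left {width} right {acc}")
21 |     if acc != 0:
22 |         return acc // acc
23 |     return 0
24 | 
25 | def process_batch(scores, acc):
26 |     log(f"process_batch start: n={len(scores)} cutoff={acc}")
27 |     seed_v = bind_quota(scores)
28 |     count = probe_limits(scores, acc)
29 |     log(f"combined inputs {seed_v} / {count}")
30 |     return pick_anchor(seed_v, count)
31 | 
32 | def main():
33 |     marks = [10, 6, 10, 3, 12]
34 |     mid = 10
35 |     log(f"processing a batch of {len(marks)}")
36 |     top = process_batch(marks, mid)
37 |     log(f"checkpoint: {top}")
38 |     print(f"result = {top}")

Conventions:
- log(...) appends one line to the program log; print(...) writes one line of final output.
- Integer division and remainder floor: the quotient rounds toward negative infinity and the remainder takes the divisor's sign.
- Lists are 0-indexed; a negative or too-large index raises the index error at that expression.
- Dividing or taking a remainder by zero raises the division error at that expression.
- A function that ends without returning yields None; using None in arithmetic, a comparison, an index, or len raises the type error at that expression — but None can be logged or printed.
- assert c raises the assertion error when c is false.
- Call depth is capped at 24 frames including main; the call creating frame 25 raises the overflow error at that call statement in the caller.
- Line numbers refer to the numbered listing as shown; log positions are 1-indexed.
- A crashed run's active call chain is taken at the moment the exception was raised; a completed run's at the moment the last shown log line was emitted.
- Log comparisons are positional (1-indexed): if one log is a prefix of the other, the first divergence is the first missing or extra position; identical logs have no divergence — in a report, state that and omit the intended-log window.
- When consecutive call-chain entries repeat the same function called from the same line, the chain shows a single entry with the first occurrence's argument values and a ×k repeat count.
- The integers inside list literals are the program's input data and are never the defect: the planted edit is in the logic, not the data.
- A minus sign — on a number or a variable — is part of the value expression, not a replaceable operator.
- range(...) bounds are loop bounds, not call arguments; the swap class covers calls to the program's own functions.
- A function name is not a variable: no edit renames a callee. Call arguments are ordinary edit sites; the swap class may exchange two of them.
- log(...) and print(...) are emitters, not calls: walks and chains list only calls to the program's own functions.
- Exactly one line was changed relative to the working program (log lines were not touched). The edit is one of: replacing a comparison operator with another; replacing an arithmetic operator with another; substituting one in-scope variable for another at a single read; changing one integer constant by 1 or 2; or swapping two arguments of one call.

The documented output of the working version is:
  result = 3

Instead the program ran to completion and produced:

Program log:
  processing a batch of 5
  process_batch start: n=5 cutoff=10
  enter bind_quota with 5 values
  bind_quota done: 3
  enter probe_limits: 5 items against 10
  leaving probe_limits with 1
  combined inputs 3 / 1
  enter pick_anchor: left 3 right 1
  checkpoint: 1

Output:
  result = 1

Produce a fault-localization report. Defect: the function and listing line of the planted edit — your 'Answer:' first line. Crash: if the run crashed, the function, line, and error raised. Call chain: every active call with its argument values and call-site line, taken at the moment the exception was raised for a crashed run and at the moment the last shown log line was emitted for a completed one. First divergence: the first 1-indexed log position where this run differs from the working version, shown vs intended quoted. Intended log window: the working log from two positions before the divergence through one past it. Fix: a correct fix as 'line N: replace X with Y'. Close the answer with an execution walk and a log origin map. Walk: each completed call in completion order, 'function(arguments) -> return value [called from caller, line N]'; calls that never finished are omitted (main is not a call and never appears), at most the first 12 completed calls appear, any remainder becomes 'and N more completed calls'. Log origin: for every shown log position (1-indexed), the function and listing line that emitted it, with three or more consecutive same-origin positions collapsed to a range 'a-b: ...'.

Answer: the defect is in pick_anchor at line 22.
Core observation: Position 9 is the first bad log line: 'checkpoint: 1' should read 'checkpoint: 3'.
Call chain: main.
First divergence: at position 9 the run shows 'checkpoint: 1' where the working version logs 'checkpoint: 3'.
Intended log window:
  7: combined inputs 3 / 1
  8: enter pick_anchor: left 3 right 1
  9: checkpoint: 3
Execution walk:
  bind_quota([10, 6, 10, 3, 12]) -> 3  [called from process_batch, line 27]
  probe_limits([10, 6, 10, 3, 12], 10) -> 1  [called from process_batch, line 28]
  pick_anchor(3, 1) -> 1  [called from process_batch, line 30]
  process_batch([10, 6, 10, 3, 12], 10) -> 1  [called from main, line 36]
Log origins:
  1: emitted by main (line 35)
  2: emitted by process_batch (line 26)
  3: emitted by bind_quota (line 2)
  4: emitted by bind_quota (line 7)
  5: emitted by probe_limits (line 11)
  6: emitted by probe_limits (line 16)
  7: emitted by process_batch (line 29)
  8: emitted by pick_anchor (line 20)
  9: emitted by main (line 37)
A correct fix: line 22: replace `acc // acc` with `width // acc`.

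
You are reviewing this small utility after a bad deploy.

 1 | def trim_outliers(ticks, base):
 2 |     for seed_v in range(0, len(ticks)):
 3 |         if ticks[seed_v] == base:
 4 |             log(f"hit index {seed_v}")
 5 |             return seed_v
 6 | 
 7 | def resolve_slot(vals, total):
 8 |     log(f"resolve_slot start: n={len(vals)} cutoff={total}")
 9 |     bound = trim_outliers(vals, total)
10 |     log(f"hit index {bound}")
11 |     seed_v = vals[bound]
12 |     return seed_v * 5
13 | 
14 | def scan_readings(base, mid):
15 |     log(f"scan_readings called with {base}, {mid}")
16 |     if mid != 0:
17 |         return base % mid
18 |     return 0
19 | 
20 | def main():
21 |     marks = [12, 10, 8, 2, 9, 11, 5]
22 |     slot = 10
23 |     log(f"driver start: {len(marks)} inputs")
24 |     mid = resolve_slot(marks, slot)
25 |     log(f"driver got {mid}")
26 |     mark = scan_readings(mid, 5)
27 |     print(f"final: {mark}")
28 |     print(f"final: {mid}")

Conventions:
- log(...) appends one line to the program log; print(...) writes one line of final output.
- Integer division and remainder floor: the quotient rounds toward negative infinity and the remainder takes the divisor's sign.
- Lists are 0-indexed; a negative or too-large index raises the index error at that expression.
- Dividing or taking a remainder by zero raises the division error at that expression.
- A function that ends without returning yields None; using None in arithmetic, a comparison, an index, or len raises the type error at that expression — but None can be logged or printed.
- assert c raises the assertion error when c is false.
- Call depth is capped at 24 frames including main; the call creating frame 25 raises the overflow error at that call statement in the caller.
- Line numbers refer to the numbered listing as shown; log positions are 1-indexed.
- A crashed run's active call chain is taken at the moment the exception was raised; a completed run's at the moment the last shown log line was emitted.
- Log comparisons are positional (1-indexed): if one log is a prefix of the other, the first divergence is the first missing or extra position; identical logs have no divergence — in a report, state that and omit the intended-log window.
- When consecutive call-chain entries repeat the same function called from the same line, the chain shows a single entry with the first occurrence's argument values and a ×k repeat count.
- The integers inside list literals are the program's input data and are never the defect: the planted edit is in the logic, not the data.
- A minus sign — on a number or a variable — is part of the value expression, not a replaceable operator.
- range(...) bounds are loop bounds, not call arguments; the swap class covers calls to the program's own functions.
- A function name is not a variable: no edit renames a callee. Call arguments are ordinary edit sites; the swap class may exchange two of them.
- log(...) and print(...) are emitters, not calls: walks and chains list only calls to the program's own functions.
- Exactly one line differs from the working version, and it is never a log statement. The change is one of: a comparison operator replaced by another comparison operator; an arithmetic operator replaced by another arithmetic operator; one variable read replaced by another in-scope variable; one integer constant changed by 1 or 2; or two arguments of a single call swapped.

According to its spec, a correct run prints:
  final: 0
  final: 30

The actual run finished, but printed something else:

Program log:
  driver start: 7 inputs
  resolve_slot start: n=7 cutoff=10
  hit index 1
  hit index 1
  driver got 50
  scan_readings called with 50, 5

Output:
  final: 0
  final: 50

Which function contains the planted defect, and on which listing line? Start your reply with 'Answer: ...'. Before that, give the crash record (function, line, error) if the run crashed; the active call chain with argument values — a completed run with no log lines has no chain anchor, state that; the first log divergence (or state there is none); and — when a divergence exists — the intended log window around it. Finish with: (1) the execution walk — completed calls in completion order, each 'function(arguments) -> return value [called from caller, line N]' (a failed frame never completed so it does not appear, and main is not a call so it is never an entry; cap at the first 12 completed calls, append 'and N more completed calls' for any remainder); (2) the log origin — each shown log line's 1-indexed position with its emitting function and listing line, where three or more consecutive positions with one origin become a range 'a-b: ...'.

Answer: the defect is in resolve_slot at line 12.
Core observation: The earliest visible damage is log position 5 — 'driver got 50' rather than the intended 'driver got 30'.
Call chain: main -> scan_readings(50, 5) (called at line 26).
First divergence: position 5 — the shown line 'driver got 50' should read 'driver got 30'.
Intended log window:
  3: hit index 1
  4: hit index 1
  5: driver got 30
  6: scan_readings called with 30, 5
Execution walk:
  trim_outliers([12, 10, 8, 2, 9, 11, 5], 10) -> 1  [called from resolve_slot, line 9]
  resolve_slot([12, 10, 8, 2, 9, 11, 5], 10) -> 50  [called from main, line 24]
  scan_readings(50, 5) -> 0  [called from main, line 26]
Log origin:
  1: emitted by main (line 23)
  2: emitted by resolve_slot (line 8)
  3: emitted by trim_outliers (line 4)
  4: emitted by resolve_slot (line 10)
  5: emitted by main (line 25)
  6: emitted by scan_readings (line 15)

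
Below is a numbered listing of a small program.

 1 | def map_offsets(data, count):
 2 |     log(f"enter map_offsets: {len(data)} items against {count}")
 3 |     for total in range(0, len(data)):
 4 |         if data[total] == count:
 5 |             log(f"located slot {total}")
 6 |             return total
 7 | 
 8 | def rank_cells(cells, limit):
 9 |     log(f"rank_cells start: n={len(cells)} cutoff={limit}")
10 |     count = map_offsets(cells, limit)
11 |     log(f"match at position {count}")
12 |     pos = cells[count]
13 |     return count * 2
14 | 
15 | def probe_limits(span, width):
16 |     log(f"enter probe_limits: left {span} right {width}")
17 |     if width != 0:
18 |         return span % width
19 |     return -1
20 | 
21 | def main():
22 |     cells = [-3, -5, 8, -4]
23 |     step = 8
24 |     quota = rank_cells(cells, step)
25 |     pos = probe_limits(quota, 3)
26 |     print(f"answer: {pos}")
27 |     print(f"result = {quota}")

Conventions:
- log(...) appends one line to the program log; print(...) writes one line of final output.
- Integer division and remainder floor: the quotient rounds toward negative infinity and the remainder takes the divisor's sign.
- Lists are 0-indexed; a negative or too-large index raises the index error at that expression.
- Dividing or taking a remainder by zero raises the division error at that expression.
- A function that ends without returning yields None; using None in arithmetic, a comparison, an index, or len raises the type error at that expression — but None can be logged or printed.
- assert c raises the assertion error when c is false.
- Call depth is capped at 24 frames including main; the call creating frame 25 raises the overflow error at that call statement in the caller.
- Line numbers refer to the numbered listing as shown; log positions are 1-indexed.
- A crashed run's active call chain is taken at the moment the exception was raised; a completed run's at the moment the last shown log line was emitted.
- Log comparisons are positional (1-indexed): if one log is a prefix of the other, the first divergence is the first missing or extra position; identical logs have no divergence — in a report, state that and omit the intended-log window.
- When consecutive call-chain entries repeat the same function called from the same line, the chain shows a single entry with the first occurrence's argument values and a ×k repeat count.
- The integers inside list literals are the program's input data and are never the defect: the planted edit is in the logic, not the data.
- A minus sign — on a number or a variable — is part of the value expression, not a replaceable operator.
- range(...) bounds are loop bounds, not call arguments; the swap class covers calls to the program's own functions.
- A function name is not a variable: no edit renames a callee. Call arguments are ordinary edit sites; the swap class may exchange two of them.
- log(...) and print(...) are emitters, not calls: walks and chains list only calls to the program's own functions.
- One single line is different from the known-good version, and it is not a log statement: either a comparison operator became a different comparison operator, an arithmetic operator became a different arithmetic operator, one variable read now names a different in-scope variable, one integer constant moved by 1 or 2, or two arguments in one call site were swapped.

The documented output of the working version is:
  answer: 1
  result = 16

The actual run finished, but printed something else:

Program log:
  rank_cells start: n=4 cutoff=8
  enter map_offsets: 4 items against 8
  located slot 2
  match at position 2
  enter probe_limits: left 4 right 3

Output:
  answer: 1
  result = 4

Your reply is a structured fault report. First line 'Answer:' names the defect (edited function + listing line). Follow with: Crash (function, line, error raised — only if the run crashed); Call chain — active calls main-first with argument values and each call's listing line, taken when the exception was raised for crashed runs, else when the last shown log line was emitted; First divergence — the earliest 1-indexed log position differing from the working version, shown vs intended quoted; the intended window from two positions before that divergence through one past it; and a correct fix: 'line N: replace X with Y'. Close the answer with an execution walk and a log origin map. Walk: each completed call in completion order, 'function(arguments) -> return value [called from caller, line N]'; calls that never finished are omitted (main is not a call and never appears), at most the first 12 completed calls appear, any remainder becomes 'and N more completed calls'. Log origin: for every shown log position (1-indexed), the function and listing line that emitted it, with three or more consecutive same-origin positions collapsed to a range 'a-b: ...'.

Answer: the defect is in rank_cells at line 13.
Core observation: At log position 5 the runs split — shown 'enter probe_limits: left 4 right 3', but the working version logs 'enter probe_limits: left 16 right 3'.
Call chain: main -> probe_limits(4, 3) (called at line 25).
First divergence: position 5 — shown 'enter probe_limits: left 4 right 3', intended 'enter probe_limits: left 16 right 3'.
Intended log window:
  3: located slot 2
  4: match at position 2
  5: enter probe_limits: left 16 right 3
Execution walk:
  map_offsets([-3, -5, 8, -4], 8) -> 2  [called from rank_cells, line 10]
  rank_cells([-3, -5, 8, -4], 8) -> 4  [called from main, line 24]
  probe_limits(4, 3) -> 1  [called from main, line 25]
Log line origins:
  1 — rank_cells, line 9
  2 — map_offsets, line 2
  3 — map_offsets, line 5
  4 — rank_cells, line 11
  5 — probe_limits, line 16
A correct fix: line 13: replace `count` with `pos`.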